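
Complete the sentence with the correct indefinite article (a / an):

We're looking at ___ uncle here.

The indefinite article is chosen by the initial *sound* of the following word, not its spelling.
*uncle* begins with the sound /ʌ/ (u pronounced /ʌ/) — a vowel sound.
So the article is *an*: We're looking at an uncle here.

an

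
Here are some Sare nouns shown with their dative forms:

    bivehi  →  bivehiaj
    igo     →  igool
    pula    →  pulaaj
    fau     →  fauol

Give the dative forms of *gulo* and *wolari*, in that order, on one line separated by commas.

gulool, wolariaj

The suffix is conditioned by the last vowel: -ol when the last vowel of the stem is a rounded vowel (*igo*, *fau*); -aj when the last vowel of the stem is an unrounded vowel (*bivehi*, *pula*).
Since the last vowel of *gulo* is /o/ (a rounded vowel), it takes -ol, giving *gulool*.
Since the last vowel of *wolari* is /i/ (an unrounded vowel), it takes -aj, giving *wolariaj*.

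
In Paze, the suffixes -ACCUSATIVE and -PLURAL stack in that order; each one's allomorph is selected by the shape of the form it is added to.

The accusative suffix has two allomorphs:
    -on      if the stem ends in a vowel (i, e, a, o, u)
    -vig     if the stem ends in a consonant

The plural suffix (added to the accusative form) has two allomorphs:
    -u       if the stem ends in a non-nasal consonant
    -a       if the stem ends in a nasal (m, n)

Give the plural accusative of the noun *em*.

emvigu

The final sound of *em* is /m/, which is a consonant, so the accusative suffix is -vig, giving *emvig*.
Since the final consonant of the accusative form *emvig* is /g/ (non-nasal), it takes -u, giving *emvigu*.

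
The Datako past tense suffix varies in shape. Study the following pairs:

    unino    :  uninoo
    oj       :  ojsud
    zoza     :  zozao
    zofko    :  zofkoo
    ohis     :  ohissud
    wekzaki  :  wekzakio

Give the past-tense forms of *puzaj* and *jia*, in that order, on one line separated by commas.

The alternation tracks the final sound of the stem — -sud when the stem ends in a consonant (*oj*, *ohis*); -o when the stem ends in a vowel (*unino*, *zoza*, *zofko*, *wekzaki*).
The final sound of *puzaj* is /j/, which is a consonant, so the suffix is -sud, giving *puzajsud*.
The final sound of *jia* is /a/, which is a vowel, so the suffix is -o, giving *jiao*.

puzajsud, jiao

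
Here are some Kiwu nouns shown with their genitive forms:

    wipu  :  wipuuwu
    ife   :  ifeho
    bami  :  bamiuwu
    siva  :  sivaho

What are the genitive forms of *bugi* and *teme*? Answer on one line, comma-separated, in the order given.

Looking at the last vowel of each stem: -uwu when the last vowel of the stem is a high vowel (*wipu*, *bami*); -ho when the last vowel of the stem is a non-high vowel (*ife*, *siva*).
*bugi*: last vowel = /i/, a high vowel → -uwu → *bugiuwu*.
The last vowel of *teme* is /e/, which is a non-high vowel, so the suffix is -ho, giving *temeho*.

bugiuwu, temeho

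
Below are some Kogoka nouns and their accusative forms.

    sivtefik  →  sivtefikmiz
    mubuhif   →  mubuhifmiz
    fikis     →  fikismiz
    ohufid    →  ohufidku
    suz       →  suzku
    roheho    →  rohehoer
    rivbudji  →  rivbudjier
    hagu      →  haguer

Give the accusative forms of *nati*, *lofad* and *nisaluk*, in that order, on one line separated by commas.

natier, lofadku, nisalukmiz

The alternation tracks the final sound of the stem — -miz when the stem ends in a voiceless consonant (*sivtefik*, *mubuhif*, *fikis*); -ku when the stem ends in a voiced consonant (*ohufid*, *suz*); -er when the stem ends in a vowel (*roheho*, *rivbudji*, *hagu*).
The final sound of *nati* is /i/, which is a vowel, so the suffix is -er, giving *natier*.
The final sound of *lofad* is /d/, which is a voiced consonant, so the suffix is -ku, giving *lofadku*.
The final sound of *nisaluk* is /k/, which is a voiceless consonant, so the suffix is -miz, giving *nisalukmiz*.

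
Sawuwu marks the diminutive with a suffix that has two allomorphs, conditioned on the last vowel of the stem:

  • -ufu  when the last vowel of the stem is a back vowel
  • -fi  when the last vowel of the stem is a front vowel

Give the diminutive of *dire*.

*dire*: last vowel = /e/, a front vowel → -fi → *direfi*.

direfi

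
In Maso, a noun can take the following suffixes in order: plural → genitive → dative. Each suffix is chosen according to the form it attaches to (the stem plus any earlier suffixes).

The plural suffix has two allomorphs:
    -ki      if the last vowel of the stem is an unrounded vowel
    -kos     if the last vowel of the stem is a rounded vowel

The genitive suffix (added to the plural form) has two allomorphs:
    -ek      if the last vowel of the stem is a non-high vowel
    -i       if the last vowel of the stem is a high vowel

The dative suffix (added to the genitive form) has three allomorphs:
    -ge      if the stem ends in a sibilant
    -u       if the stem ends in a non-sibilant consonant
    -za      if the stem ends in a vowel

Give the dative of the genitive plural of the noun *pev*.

*pev* — last vowel /e/ (an unrounded vowel) → -ki → *pevki*.
Since the last vowel of the plural form *pevki* is /i/ (a high vowel), it takes -i, giving *pevkii*.
Since the final sound of the genitive form *pevkii* is /i/ (a vowel), it takes -za, giving *pevkiiza*.

pevkiiza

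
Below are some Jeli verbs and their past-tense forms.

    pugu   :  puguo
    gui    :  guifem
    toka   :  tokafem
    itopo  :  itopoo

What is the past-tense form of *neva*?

nevafem

Looking at the last vowel of each stem: -o when the last vowel of the stem is a rounded vowel (*pugu*, *itopo*); -fem when the last vowel of the stem is an unrounded vowel (*gui*, *toka*).
The last vowel of *neva* is /a/, which is an unrounded vowel, so the suffix is -fem, giving *nevafem*.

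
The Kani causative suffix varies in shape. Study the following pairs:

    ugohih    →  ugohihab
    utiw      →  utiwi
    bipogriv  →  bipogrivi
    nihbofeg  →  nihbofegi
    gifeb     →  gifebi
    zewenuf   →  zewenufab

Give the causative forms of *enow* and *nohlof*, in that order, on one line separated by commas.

enowi, nohlofab

The suffix is conditioned by the final consonant: -ab when the stem ends in a voiceless consonant (*ugohih*, *zewenuf*); -i when the stem ends in a voiced consonant (*utiw*, *bipogriv*, *nihbofeg*, *gifeb*).
*enow* — final consonant /w/ (voiced) → -i → *enowi*.
*nohlof*: final consonant = /f/, voiceless → -ab → *nohlofab*.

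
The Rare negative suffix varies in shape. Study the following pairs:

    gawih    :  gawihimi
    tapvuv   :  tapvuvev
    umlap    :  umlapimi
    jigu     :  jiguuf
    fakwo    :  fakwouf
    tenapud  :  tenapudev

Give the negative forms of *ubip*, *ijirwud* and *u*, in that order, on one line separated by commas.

The suffix is conditioned by the final sound: -imi when the stem ends in a voiceless consonant (*gawih*, *umlap*); -ev when the stem ends in a voiced consonant (*tapvuv*, *tenapud*); -uf when the stem ends in a vowel (*jigu*, *fakwo*).
*ubip* — final sound /p/ (a voiceless consonant) → -imi → *ubipimi*.
*ijirwud* — final sound /d/ (a voiced consonant) → -ev → *ijirwudev*.
*u* — final sound /u/ (a vowel) → -uf → *uuf*.

ubipimi, ijirwudev, uuf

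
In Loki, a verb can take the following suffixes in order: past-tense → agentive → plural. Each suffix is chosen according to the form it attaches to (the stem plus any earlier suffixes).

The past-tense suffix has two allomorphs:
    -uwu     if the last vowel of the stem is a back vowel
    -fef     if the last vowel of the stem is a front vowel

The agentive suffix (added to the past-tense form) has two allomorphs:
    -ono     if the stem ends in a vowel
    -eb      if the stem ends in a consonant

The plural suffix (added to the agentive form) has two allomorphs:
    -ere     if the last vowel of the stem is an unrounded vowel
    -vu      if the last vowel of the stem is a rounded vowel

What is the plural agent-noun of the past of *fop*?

fopuwuonovu

*fop* — last vowel /o/ (a back vowel) → -uwu → *fopuwu*.
The past-tense form *fopuwu*: final sound = /u/, a vowel → -ono → *fopuwuono*.
The agentive form *fopuwuono* — last vowel /o/ (a rounded vowel) → -vu → *fopuwuonovu*.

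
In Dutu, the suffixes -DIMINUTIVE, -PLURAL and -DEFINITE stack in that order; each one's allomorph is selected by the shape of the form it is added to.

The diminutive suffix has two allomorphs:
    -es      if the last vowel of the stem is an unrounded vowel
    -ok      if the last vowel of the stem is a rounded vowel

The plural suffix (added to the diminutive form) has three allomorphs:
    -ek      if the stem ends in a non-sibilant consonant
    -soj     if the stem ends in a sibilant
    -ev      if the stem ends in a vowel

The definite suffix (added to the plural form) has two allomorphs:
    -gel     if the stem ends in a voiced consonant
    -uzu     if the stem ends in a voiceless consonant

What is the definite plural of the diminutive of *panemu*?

panemuokekuzu

Since the last vowel of *panemu* is /u/ (a rounded vowel), it takes -ok, giving *panemuok*.
The diminutive form *panemuok*: final sound = /k/, a non-sibilant consonant → -ek → *panemuokek*.
The final consonant of the plural form *panemuokek* is /k/, which is voiceless, so the definite suffix is -uzu, giving *panemuokekuzu*.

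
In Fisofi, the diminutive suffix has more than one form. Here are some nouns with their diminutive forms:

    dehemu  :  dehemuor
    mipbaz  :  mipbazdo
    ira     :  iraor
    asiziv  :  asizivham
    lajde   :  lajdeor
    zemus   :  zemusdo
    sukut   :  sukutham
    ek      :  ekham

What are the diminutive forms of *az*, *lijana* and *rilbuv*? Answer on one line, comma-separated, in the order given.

The alternation tracks the final sound of the stem — -do when the stem ends in a sibilant (*mipbaz*, *zemus*); -ham when the stem ends in a non-sibilant consonant (*asiziv*, *sukut*, *ek*); -or when the stem ends in a vowel (*dehemu*, *ira*, *lajde*).
The final sound of *az* is /z/, which is a sibilant, so the suffix is -do, giving *azdo*.
*lijana*: final sound = /a/, a vowel → -or → *lijanaor*.
Since the final sound of *rilbuv* is /v/ (a non-sibilant consonant), it takes -ham, giving *rilbuvham*.

azdo, lijanaor, rilbuvham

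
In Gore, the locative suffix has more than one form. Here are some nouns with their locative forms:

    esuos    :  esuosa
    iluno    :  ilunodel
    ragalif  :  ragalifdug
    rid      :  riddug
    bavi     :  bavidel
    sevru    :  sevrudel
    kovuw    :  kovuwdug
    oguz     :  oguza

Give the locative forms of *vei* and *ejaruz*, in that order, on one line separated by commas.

The alternation tracks the final sound of the stem — -a when the stem ends in a sibilant (*esuos*, *oguz*); -dug when the stem ends in a non-sibilant consonant (*ragalif*, *rid*, *kovuw*); -del when the stem ends in a vowel (*iluno*, *bavi*, *sevru*).
*vei*: final sound = /i/, a vowel → -del → *veidel*.
*ejaruz*: final sound = /z/, a sibilant → -a → *ejaruza*.

veidel, ejaruza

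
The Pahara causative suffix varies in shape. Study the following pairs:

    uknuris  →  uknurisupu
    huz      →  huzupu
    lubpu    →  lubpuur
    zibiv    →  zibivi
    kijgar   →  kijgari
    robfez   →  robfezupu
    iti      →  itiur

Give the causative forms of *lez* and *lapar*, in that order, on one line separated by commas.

lezupu, lapari

The pattern is sibilance of the final sound: -upu when the stem ends in a sibilant (*uknuris*, *huz*, *robfez*); -i when the stem ends in a non-sibilant consonant (*zibiv*, *kijgar*); -ur when the stem ends in a vowel (*lubpu*, *iti*).
The final sound of *lez* is /z/, which is a sibilant, so the suffix is -upu, giving *lezupu*.
*lapar* — final sound /r/ (a non-sibilant consonant) → -i → *lapari*.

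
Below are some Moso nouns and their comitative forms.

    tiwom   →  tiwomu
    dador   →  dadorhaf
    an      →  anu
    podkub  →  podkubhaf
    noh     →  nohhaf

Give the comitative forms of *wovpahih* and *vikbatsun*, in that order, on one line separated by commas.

wovpahihhaf, vikbatsunu

Looking at the final consonant of each stem: -u when the stem ends in a nasal (*tiwom*, *an*); -haf when the stem ends in a non-nasal consonant (*dador*, *podkub*, *noh*).
*wovpahih* — final consonant /h/ (non-nasal) → -haf → *wovpahihhaf*.
The final consonant of *vikbatsun* is /n/, which is a nasal, so the suffix is -u, giving *vikbatsunu*.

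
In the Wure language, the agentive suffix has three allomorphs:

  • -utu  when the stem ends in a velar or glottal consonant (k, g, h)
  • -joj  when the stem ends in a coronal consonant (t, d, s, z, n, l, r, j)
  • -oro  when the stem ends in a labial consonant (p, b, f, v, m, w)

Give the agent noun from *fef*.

feforo

*fef* — final consonant /f/ (labial) → -oro → *feforo*.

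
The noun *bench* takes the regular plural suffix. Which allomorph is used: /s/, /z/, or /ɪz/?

The stem *bench* ends in a sibilant (/s, z, ʃ, ʒ, tʃ, dʒ/).
The plural suffix surfaces as /ɪz/ after sibilants, /s/ after other voiceless consonants, and /z/ after other voiced sounds.
So the plural -s on *bench* is pronounced /ɪz/.

/ɪz/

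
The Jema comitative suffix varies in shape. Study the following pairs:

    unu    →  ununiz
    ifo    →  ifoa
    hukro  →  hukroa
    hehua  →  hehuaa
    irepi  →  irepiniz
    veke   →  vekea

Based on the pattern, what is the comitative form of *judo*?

The pattern is height harmony: -niz when the last vowel of the stem is a high vowel (*unu*, *irepi*); -a when the last vowel of the stem is a non-high vowel (*ifo*, *hukro*, *hehua*, *veke*).
*judo* — last vowel /o/ (a non-high vowel) → -a → *judoa*.

judoa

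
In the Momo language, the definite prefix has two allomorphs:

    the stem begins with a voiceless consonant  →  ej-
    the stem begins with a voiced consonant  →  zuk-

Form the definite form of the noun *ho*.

ejho

The first consonant of *ho* is /h/, which is voiceless, so the prefix is ej-, giving *ejho*.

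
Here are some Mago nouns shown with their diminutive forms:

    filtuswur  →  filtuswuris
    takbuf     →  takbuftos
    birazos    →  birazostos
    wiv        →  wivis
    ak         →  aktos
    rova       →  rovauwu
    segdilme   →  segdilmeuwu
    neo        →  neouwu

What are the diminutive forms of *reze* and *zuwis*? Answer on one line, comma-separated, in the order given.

The alternation tracks the final sound of the stem — -tos when the stem ends in a voiceless consonant (*takbuf*, *birazos*, *ak*); -is when the stem ends in a voiced consonant (*filtuswur*, *wiv*); -uwu when the stem ends in a vowel (*rova*, *segdilme*, *neo*).
*reze*: final sound = /e/, a vowel → -uwu → *rezeuwu*.
Since the final sound of *zuwis* is /s/ (a voiceless consonant), it takes -tos, giving *zuwistos*.

rezeuwu, zuwistos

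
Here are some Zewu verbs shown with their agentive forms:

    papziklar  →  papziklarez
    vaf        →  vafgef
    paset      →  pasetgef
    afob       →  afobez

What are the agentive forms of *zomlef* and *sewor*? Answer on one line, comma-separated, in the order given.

Looking at the final consonant of each stem: -gef when the stem ends in a voiceless consonant (*vaf*, *paset*); -ez when the stem ends in a voiced consonant (*papziklar*, *afob*).
*zomlef* — final consonant /f/ (voiceless) → -gef → *zomlefgef*.
*sewor* — final consonant /r/ (voiced) → -ez → *seworez*.

zomlefgef, seworez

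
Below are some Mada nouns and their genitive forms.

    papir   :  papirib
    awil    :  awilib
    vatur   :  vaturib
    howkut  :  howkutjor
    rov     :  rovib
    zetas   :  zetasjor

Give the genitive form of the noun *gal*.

galib

The pattern is voicing of the final consonant: -jor when the stem ends in a voiceless consonant (*howkut*, *zetas*); -ib when the stem ends in a voiced consonant (*papir*, *awil*, *vatur*, *rov*).
*gal*: final consonant = /l/, voiced → -ib → *galib*.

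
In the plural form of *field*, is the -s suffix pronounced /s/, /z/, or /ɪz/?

/z/

The stem *field* ends in a voiced non-sibilant sound.
The plural suffix surfaces as /ɪz/ after sibilants, /s/ after other voiceless consonants, and /z/ after other voiced sounds.
So the plural -s on *field* is pronounced /z/.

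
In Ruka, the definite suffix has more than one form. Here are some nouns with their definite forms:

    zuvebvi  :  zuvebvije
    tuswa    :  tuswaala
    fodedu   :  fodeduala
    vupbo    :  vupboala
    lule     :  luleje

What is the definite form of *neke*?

The suffix is conditioned by the last vowel: -je when the last vowel of the stem is a front vowel (*zuvebvi*, *lule*); -ala when the last vowel of the stem is a back vowel (*tuswa*, *fodedu*, *vupbo*).
The last vowel of *neke* is /e/, which is a front vowel, so the suffix is -je, giving *nekeje*.

nekeje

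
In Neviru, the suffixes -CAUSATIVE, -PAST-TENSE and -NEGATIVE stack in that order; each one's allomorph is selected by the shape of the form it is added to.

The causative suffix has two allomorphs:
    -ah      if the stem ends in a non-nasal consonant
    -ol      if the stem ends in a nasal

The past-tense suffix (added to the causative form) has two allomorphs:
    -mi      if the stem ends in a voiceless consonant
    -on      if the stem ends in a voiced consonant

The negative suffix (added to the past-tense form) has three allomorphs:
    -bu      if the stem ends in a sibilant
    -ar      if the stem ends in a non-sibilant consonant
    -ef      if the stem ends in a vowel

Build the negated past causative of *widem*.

widemolonar

The final consonant of *widem* is /m/, which is a nasal, so the causative suffix is -ol, giving *widemol*.
The final consonant of the causative form *widemol* is /l/, which is voiced, so the past-tense suffix is -on, giving *widemolon*.
The past-tense form *widemolon*: final sound = /n/, a non-sibilant consonant → -ar → *widemolonar*.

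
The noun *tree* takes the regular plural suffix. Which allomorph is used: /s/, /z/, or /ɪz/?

The stem *tree* ends in a voiced non-sibilant sound.
The plural suffix surfaces as /ɪz/ after sibilants, /s/ after other voiceless consonants, and /z/ after other voiced sounds.
So the plural -s on *tree* is pronounced /z/.

/z/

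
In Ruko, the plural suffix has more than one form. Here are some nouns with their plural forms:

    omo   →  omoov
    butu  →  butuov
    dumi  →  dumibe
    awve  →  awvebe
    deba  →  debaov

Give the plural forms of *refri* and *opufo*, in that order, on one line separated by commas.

Looking at the last vowel of each stem: -be when the last vowel of the stem is a front vowel (*dumi*, *awve*); -ov when the last vowel of the stem is a back vowel (*omo*, *butu*, *deba*).
*refri* — last vowel /i/ (a front vowel) → -be → *refribe*.
The last vowel of *opufo* is /o/, which is a back vowel, so the suffix is -ov, giving *opufoov*.

refribe, opufoov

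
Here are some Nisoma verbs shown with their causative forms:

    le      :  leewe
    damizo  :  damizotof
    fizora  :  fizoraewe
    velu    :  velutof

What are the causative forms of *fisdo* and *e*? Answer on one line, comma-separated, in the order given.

Looking at the last vowel of each stem: -tof when the last vowel of the stem is a rounded vowel (*damizo*, *velu*); -ewe when the last vowel of the stem is an unrounded vowel (*le*, *fizora*).
*fisdo* — last vowel /o/ (a rounded vowel) → -tof → *fisdotof*.
*e*: last vowel = /e/, an unrounded vowel → -ewe → *eewe*.

fisdotof, eewe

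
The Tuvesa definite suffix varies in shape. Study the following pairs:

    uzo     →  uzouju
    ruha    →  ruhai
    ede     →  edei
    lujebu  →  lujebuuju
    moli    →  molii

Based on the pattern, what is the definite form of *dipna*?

Looking at the last vowel of each stem: -uju when the last vowel of the stem is a rounded vowel (*uzo*, *lujebu*); -i when the last vowel of the stem is an unrounded vowel (*ruha*, *ede*, *moli*).
*dipna* — last vowel /a/ (an unrounded vowel) → -i → *dipnai*.

dipnai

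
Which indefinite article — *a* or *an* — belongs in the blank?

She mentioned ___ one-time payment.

a

The indefinite article is chosen by the initial *sound* of the following word, not its spelling.
*one-time* begins with the sound /wʌ/ (*one* pronounced /wʌn/) — a consonant sound.
So the article is *a*: She mentioned a one-time payment.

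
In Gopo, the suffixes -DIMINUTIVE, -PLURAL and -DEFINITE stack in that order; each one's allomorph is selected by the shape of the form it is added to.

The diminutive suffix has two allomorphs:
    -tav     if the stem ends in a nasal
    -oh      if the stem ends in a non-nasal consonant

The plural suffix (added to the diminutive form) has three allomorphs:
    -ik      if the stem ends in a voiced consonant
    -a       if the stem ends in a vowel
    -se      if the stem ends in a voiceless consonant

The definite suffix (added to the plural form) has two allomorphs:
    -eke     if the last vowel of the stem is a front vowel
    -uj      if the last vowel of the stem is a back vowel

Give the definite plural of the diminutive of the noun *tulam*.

tulamtavikeke

Since the final consonant of *tulam* is /m/ (a nasal), it takes -tav, giving *tulamtav*.
The diminutive form *tulamtav* — final sound /v/ (a voiced consonant) → -ik → *tulamtavik*.
Since the last vowel of the plural form *tulamtavik* is /i/ (a front vowel), it takes -eke, giving *tulamtavikeke*.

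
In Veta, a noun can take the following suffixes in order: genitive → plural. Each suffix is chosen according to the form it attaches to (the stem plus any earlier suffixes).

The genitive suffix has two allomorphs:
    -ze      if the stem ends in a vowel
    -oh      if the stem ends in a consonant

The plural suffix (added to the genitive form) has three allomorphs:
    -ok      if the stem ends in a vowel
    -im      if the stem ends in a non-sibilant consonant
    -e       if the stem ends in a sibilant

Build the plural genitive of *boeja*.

boejazeok

Since the final sound of *boeja* is /a/ (a vowel), it takes -ze, giving *boejaze*.
Since the final sound of the genitive form *boejaze* is /e/ (a vowel), it takes -ok, giving *boejazeok*.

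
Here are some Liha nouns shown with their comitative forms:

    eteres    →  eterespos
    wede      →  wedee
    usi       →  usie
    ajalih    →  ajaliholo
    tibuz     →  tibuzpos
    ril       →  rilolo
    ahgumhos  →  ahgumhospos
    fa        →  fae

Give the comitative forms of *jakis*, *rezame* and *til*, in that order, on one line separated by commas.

jakispos, rezamee, tilolo

The alternation tracks the final sound of the stem — -pos when the stem ends in a sibilant (*eteres*, *tibuz*, *ahgumhos*); -olo when the stem ends in a non-sibilant consonant (*ajalih*, *ril*); -e when the stem ends in a vowel (*wede*, *usi*, *fa*).
*jakis*: final sound = /s/, a sibilant → -pos → *jakispos*.
*rezame*: final sound = /e/, a vowel → -e → *rezamee*.
*til* — final sound /l/ (a non-sibilant consonant) → -olo → *tilolo*.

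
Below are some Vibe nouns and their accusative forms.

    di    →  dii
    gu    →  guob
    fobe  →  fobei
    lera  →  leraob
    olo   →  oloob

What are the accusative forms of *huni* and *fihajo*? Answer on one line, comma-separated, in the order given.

Looking at the last vowel of each stem: -i when the last vowel of the stem is a front vowel (*di*, *fobe*); -ob when the last vowel of the stem is a back vowel (*gu*, *lera*, *olo*).
The last vowel of *huni* is /i/, which is a front vowel, so the suffix is -i, giving *hunii*.
The last vowel of *fihajo* is /o/, which is a back vowel, so the suffix is -ob, giving *fihajoob*.

hunii, fihajoob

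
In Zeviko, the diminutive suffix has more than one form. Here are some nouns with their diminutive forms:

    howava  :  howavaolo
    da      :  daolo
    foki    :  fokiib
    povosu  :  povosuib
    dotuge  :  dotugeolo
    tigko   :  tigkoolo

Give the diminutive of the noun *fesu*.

fesuib

Looking at the last vowel of each stem: -ib when the last vowel of the stem is a high vowel (*foki*, *povosu*); -olo when the last vowel of the stem is a non-high vowel (*howava*, *da*, *dotuge*, *tigko*).
*fesu* — last vowel /u/ (a high vowel) → -ib → *fesuib*.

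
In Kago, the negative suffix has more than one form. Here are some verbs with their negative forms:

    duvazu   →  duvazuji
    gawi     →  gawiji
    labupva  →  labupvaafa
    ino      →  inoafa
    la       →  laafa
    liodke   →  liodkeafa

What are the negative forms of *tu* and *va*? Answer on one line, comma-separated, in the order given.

tuji, vaafa

The alternation tracks the last vowel of the stem — -ji when the last vowel of the stem is a high vowel (*duvazu*, *gawi*); -afa when the last vowel of the stem is a non-high vowel (*labupva*, *ino*, *la*, *liodke*).
Since the last vowel of *tu* is /u/ (a high vowel), it takes -ji, giving *tuji*.
*va*: last vowel = /a/, a non-high vowel → -afa → *vaafa*.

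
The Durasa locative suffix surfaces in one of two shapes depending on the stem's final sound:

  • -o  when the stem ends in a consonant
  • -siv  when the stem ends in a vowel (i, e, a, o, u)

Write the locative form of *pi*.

The final sound of *pi* is /i/, which is a vowel, so the suffix is -siv, giving *pisiv*.

pisiv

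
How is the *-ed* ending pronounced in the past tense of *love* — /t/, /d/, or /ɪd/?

/d/

The stem *love* ends in a voiced sound other than /d/.
The -ed suffix is realized as /ɪd/ after /t, d/; as /t/ after other voiceless consonants; and as /d/ after other voiced sounds.
So -ed on *love* is pronounced /d/.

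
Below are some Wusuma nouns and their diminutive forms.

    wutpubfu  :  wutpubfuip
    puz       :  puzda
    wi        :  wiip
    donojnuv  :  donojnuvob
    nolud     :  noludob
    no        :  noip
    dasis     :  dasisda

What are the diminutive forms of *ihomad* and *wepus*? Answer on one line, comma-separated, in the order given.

The suffix is conditioned by the final sound: -da when the stem ends in a sibilant (*puz*, *dasis*); -ob when the stem ends in a non-sibilant consonant (*donojnuv*, *nolud*); -ip when the stem ends in a vowel (*wutpubfu*, *wi*, *no*).
*ihomad* — final sound /d/ (a non-sibilant consonant) → -ob → *ihomadob*.
*wepus* — final sound /s/ (a sibilant) → -da → *wepusda*.

ihomadob, wepusda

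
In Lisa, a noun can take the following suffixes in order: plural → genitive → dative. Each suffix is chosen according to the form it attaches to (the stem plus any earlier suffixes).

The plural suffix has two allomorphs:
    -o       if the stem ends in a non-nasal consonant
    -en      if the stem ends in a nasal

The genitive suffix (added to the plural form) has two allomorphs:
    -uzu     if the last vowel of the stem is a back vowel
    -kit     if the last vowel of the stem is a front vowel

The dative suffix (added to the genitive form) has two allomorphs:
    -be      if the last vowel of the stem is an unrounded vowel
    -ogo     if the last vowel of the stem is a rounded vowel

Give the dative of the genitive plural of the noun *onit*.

The final consonant of *onit* is /t/, which is non-nasal, so the plural suffix is -o, giving *onito*.
Since the last vowel of the plural form *onito* is /o/ (a back vowel), it takes -uzu, giving *onitouzu*.
The last vowel of the genitive form *onitouzu* is /u/, which is a rounded vowel, so the dative suffix is -ogo, giving *onitouzuogo*.

onitouzuogo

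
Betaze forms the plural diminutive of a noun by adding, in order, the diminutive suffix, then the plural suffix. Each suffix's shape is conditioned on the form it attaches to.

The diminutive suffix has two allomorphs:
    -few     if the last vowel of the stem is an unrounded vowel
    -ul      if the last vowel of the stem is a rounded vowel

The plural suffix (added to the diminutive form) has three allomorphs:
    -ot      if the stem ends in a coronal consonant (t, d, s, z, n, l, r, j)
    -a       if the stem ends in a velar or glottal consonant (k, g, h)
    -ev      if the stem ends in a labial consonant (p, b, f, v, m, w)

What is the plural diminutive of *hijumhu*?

hijumhuulot

The last vowel of *hijumhu* is /u/, which is a rounded vowel, so the diminutive suffix is -ul, giving *hijumhuul*.
The diminutive form *hijumhuul*: final consonant = /l/, coronal → -ot → *hijumhuulot*.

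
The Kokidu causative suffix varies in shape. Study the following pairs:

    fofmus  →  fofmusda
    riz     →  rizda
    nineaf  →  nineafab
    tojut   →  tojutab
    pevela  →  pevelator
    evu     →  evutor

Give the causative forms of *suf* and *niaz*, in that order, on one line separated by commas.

sufab, niazda

The suffix is conditioned by the final sound: -da when the stem ends in a sibilant (*fofmus*, *riz*); -ab when the stem ends in a non-sibilant consonant (*nineaf*, *tojut*); -tor when the stem ends in a vowel (*pevela*, *evu*).
*suf* — final sound /f/ (a non-sibilant consonant) → -ab → *sufab*.
*niaz*: final sound = /z/, a sibilant → -da → *niazda*.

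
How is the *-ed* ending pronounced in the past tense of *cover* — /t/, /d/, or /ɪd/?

The stem *cover* ends in a voiced sound other than /d/.
The -ed suffix is realized as /ɪd/ after /t, d/; as /t/ after other voiceless consonants; and as /d/ after other voiced sounds.
So -ed on *cover* is pronounced /d/.

/d/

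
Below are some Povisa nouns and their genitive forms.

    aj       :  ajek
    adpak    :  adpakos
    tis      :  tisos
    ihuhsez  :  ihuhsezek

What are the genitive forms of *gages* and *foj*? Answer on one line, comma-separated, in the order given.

gagesos, fojek

The pattern is voicing of the final consonant: -os when the stem ends in a voiceless consonant (*adpak*, *tis*); -ek when the stem ends in a voiced consonant (*aj*, *ihuhsez*).
The final consonant of *gages* is /s/, which is voiceless, so the suffix is -os, giving *gagesos*.
*foj*: final consonant = /j/, voiced → -ek → *fojek*.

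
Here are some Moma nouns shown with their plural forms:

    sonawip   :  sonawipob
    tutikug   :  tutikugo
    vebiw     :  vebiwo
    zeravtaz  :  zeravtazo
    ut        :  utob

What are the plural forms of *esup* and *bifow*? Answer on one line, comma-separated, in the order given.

Looking at the final consonant of each stem: -ob when the stem ends in a voiceless consonant (*sonawip*, *ut*); -o when the stem ends in a voiced consonant (*tutikug*, *vebiw*, *zeravtaz*).
*esup* — final consonant /p/ (voiceless) → -ob → *esupob*.
*bifow* — final consonant /w/ (voiced) → -o → *bifowo*.

esupob, bifowo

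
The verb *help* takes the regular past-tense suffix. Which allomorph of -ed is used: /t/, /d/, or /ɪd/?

/t/

The stem *help* ends in a voiceless consonant other than /t/.
The -ed suffix is realized as /ɪd/ after /t, d/; as /t/ after other voiceless consonants; and as /d/ after other voiced sounds.
So -ed on *help* is pronounced /t/.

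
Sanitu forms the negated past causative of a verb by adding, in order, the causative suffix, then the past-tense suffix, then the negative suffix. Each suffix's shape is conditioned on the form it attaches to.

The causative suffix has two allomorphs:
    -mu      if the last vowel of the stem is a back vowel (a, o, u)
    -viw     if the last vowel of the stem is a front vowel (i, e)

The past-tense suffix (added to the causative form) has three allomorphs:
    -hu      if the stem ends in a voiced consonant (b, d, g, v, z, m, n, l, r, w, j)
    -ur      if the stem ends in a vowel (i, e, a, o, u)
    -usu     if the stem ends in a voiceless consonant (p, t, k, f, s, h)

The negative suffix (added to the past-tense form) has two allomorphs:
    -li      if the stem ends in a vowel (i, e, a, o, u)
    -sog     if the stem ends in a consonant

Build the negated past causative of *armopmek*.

Since the last vowel of *armopmek* is /e/ (a front vowel), it takes -viw, giving *armopmekviw*.
The causative form *armopmekviw*: final sound = /w/, a voiced consonant → -hu → *armopmekviwhu*.
The past-tense form *armopmekviwhu* — final sound /u/ (a vowel) → -li → *armopmekviwhuli*.

armopmekviwhuli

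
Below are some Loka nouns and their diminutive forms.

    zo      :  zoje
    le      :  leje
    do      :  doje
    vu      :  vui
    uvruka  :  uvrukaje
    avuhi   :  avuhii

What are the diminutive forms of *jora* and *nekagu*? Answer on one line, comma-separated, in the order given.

joraje, nekagui

The pattern is height harmony: -i when the last vowel of the stem is a high vowel (*vu*, *avuhi*); -je when the last vowel of the stem is a non-high vowel (*zo*, *le*, *do*, *uvruka*).
The last vowel of *jora* is /a/, which is a non-high vowel, so the suffix is -je, giving *joraje*.
Since the last vowel of *nekagu* is /u/ (a high vowel), it takes -i, giving *nekagui*.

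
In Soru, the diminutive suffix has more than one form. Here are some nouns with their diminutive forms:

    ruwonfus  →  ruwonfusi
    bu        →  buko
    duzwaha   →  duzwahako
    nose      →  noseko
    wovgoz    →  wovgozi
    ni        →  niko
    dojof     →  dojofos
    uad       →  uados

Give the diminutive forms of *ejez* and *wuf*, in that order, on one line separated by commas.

The suffix is conditioned by the final sound: -i when the stem ends in a sibilant (*ruwonfus*, *wovgoz*); -os when the stem ends in a non-sibilant consonant (*dojof*, *uad*); -ko when the stem ends in a vowel (*bu*, *duzwaha*, *nose*, *ni*).
*ejez* — final sound /z/ (a sibilant) → -i → *ejezi*.
*wuf*: final sound = /f/, a non-sibilant consonant → -os → *wufos*.

ejezi, wufos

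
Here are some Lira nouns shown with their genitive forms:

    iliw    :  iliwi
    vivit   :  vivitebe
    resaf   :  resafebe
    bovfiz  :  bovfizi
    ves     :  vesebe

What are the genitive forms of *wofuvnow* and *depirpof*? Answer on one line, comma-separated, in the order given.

Looking at the final consonant of each stem: -ebe when the stem ends in a voiceless consonant (*vivit*, *resaf*, *ves*); -i when the stem ends in a voiced consonant (*iliw*, *bovfiz*).
*wofuvnow*: final consonant = /w/, voiced → -i → *wofuvnowi*.
The final consonant of *depirpof* is /f/, which is voiceless, so the suffix is -ebe, giving *depirpofebe*.

wofuvnowi, depirpofebe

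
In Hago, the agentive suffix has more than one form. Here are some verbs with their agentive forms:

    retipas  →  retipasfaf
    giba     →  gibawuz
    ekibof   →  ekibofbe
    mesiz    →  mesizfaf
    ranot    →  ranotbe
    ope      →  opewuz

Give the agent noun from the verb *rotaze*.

rotazewuz

Looking at the final sound of each stem: -faf when the stem ends in a sibilant (*retipas*, *mesiz*); -be when the stem ends in a non-sibilant consonant (*ekibof*, *ranot*); -wuz when the stem ends in a vowel (*giba*, *ope*).
The final sound of *rotaze* is /e/, which is a vowel, so the suffix is -wuz, giving *rotazewuz*.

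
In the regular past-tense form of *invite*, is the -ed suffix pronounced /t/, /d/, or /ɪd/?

/ɪd/

The stem *invite* ends in /t/ or /d/.
The -ed suffix is realized as /ɪd/ after /t, d/; as /t/ after other voiceless consonants; and as /d/ after other voiced sounds.
So -ed on *invite* is pronounced /ɪd/.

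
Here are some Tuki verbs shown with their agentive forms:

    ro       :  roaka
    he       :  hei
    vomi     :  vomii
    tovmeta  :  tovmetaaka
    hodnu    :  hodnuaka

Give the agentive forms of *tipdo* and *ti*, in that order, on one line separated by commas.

tipdoaka, tii

The pattern is front/back vowel harmony: -i when the last vowel of the stem is a front vowel (*he*, *vomi*); -aka when the last vowel of the stem is a back vowel (*ro*, *tovmeta*, *hodnu*).
*tipdo*: last vowel = /o/, a back vowel → -aka → *tipdoaka*.
*ti*: last vowel = /i/, a front vowel → -i → *tii*.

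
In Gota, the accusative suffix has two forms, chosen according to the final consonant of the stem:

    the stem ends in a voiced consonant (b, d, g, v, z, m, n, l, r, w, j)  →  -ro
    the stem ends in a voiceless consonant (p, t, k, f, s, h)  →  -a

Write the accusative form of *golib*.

The final consonant of *golib* is /b/, which is voiced, so the suffix is -ro, giving *golibro*.

golibro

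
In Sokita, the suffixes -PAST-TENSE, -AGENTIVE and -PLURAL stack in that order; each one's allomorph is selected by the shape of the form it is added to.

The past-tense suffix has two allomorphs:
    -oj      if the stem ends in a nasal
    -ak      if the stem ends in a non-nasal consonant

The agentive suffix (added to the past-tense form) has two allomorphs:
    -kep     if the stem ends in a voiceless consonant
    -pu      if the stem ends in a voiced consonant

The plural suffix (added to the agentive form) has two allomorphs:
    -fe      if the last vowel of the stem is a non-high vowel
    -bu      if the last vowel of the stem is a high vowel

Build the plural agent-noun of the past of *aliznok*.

aliznokakkepfe

*aliznok*: final consonant = /k/, non-nasal → -ak → *aliznokak*.
The past-tense form *aliznokak* — final consonant /k/ (voiceless) → -kep → *aliznokakkep*.
The last vowel of the agentive form *aliznokakkep* is /e/, which is a non-high vowel, so the plural suffix is -fe, giving *aliznokakkepfe*.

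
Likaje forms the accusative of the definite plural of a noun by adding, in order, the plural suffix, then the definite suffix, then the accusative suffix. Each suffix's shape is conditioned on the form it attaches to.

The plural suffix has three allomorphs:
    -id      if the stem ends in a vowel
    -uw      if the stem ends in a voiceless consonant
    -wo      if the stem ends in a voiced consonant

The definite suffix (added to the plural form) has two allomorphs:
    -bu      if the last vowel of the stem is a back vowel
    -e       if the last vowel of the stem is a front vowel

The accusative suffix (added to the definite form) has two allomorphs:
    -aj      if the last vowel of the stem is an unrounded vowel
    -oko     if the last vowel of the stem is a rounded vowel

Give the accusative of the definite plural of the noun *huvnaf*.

*huvnaf* — final sound /f/ (a voiceless consonant) → -uw → *huvnafuw*.
The plural form *huvnafuw*: last vowel = /u/, a back vowel → -bu → *huvnafuwbu*.
The definite form *huvnafuwbu* — last vowel /u/ (a rounded vowel) → -oko → *huvnafuwbuoko*.

huvnafuwbuoko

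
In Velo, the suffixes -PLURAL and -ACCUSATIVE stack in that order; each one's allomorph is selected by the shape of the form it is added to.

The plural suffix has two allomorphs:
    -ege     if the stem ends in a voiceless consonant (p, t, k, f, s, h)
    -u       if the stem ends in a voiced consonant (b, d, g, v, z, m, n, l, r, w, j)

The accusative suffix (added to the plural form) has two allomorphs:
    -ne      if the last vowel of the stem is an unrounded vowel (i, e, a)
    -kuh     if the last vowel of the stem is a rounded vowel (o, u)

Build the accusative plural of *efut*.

efutegene

The final consonant of *efut* is /t/, which is voiceless, so the plural suffix is -ege, giving *efutege*.
The plural form *efutege*: last vowel = /e/, an unrounded vowel → -ne → *efutegene*.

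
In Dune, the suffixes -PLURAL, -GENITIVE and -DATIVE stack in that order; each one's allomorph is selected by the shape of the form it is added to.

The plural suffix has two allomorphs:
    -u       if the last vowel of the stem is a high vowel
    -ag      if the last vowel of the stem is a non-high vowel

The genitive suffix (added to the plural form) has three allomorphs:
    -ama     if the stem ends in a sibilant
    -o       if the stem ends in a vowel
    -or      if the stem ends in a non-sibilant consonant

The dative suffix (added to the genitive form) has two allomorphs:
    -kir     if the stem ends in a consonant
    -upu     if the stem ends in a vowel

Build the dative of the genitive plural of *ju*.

The last vowel of *ju* is /u/, which is a high vowel, so the plural suffix is -u, giving *juu*.
The plural form *juu*: final sound = /u/, a vowel → -o → *juuo*.
The genitive form *juuo* — final sound /o/ (a vowel) → -upu → *juuoupu*.

juuoupu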